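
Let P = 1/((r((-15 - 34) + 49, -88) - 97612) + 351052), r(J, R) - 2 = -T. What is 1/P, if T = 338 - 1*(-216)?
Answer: 252888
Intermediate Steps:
T = 554 (T = 338 + 216 = 554)
r(J, R) = -552 (r(J, R) = 2 - 1*554 = 2 - 554 = -552)
P = 1/252888 (P = 1/((-552 - 97612) + 351052) = 1/(-98164 + 351052) = 1/252888 ≈ 3.9543e-6)
1/P = 1/(1/252888) = 252888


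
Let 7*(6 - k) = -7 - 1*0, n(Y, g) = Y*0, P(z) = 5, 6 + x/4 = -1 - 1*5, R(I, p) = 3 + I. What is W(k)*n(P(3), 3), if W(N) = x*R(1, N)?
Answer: 0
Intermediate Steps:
x = -48 (x = -24 + 4*(-1 - 1*5) = -24 + 4*(-1 - 5) = -24 + 4*(-6) = -24 - 24 = -48)
n(Y, g) = 0
k = 7 (k = 6 - (-7 - 1*0)/7 = 6 - (-7 + 0)/7 = 6 - ⅐*(-7) = 6 + 1 = 7)
W(N) = -192 (W(N) = -48*(3 + 1) = -48*4 = -192)
W(k)*n(P(3), 3) = -192*0 = 0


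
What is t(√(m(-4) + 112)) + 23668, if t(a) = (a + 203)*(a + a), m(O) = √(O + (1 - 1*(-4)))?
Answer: 23894 + 406*√113 ≈ 28210.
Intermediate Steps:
m(O) = √(5 + O) (m(O) = √(O + (1 + 4)) = √(O + 5) = √(5 + O))
t(a) = 2*a*(203 + a) (t(a) = (203 + a)*(2*a) = 2*a*(203 + a))
t(√(m(-4) + 112)) + 23668 = 2*√(√(5 - 4) + 112)*(203 + √(√(5 - 4) + 112)) + 23668 = 2*√(√1 + 112)*(203 + √(√1 + 112)) + 23668 = 2*√(1 + 112)*(203 + √(1 + 112)) + 23668 = 2*√113*(203 + √113) + 23668 = 23668 + 2*√113*(203 + √113)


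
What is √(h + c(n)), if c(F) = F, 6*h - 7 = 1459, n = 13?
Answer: 2*√579/3 ≈ 16.042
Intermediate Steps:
h = 733/3 (h = 7/6 + (⅙)*1459 = 7/6 + 1459/6 = 733/3 ≈ 244.33)
√(h + c(n)) = √(733/3 + 13) = √(772/3) = 2*√579/3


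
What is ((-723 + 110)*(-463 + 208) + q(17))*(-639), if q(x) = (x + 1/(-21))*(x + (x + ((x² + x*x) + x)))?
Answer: -746892807/7 ≈ -1.0670e+8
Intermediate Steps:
q(x) = (-1/21 + x)*(2*x² + 3*x) (q(x) = (x - 1/21)*(x + (x + ((x² + x²) + x))) = (-1/21 + x)*(x + (x + (2*x² + x))) = (-1/21 + x)*(x + (x + (x + 2*x²))) = (-1/21 + x)*(x + (2*x + 2*x²)) = (-1/21 + x)*(2*x² + 3*x))
((-723 + 110)*(-463 + 208) + q(17))*(-639) = ((-723 + 110)*(-463 + 208) + (1/21)*17*(-3 + 42*17² + 61*17))*(-639) = (-613*(-255) + (1/21)*17*(-3 + 42*289 + 1037))*(-639) = (156315 + (1/21)*17*(-3 + 12138 + 1037))*(-639) = (156315 + (1/21)*17*13172)*(-639) = (156315 + 223924/21)*(-639) = (3506539/21)*(-639) = -746892807/7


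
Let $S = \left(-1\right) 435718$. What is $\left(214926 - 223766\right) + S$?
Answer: $-444558$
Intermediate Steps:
$S = -435718$
$\left(214926 - 223766\right) + S = \left(214926 - 223766\right) - 435718 = -8840 - 435718 = -444558$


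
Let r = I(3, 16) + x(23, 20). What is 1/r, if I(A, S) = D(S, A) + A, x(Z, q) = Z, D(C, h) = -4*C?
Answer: -1/38 ≈ -0.026316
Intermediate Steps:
I(A, S) = A - 4*S (I(A, S) = -4*S + A = A - 4*S)
r = -38 (r = (3 - 4*16) + 23 = (3 - 64) + 23 = -61 + 23 = -38)
1/r = 1/(-38) = -1/38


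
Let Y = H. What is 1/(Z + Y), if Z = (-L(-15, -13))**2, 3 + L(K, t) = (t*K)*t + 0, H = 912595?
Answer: 1/7354039 ≈ 1.3598e-7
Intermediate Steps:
L(K, t) = -3 + K*t**2 (L(K, t) = -3 + ((t*K)*t + 0) = -3 + ((K*t)*t + 0) = -3 + (K*t**2 + 0) = -3 + K*t**2)
Y = 912595
Z = 6441444 (Z = (-(-3 - 15*(-13)**2))**2 = (-(-3 - 15*169))**2 = (-(-3 - 2535))**2 = (-1*(-2538))**2 = 2538**2 = 6441444)
1/(Z + Y) = 1/(6441444 + 912595) = 1/7354039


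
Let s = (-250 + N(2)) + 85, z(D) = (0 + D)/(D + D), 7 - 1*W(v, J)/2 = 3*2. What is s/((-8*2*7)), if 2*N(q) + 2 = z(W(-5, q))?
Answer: 663/448 ≈ 1.4799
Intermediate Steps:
W(v, J) = 2 (W(v, J) = 14 - 6*2 = 14 - 2*6 = 14 - 12 = 2)
z(D) = ½ (z(D) = D/((2*D)) = D*(1/(2*D)) = ½)
N(q) = -¾ (N(q) = -1 + (½)*(½) = -1 + ¼ = -¾)
s = -663/4 (s = (-250 - ¾) + 85 = -1003/4 + 85 = -663/4 ≈ -165.75)
s/((-8*2*7)) = -663/4/(-8*2*7) = -663/4/(-16*7) = -663/4/(-112) = -1/112*(-663/4) = 663/448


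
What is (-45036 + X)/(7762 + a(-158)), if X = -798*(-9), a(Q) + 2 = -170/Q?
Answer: -332274/68125 ≈ -4.8774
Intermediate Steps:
a(Q) = -2 - 170/Q
X = 7182
(-45036 + X)/(7762 + a(-158)) = (-45036 + 7182)/(7762 + (-2 - 170/(-158))) = -37854/(7762 + (-2 - 170*(-1/158))) = -37854/(7762 + (-2 + 85/79)) = -37854/(7762 - 73/79) = -37854/613125/79 = -37854*79/613125 = -332274/68125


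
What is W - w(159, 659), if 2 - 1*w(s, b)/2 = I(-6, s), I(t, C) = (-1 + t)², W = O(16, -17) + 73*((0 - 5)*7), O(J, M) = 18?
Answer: -2443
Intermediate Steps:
W = -2537 (W = 18 + 73*((0 - 5)*7) = 18 + 73*(-5*7) = 18 + 73*(-35) = 18 - 2555 = -2537)
w(s, b) = -94 (w(s, b) = 4 - 2*(-1 - 6)² = 4 - 2*(-7)² = 4 - 2*49 = 4 - 98 = -94)
W - w(159, 659) = -2537 - 1*(-94) = -2537 + 94 = -2443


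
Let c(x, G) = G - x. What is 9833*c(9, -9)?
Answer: -176994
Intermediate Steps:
9833*c(9, -9) = 9833*(-9 - 1*9) = 9833*(-9 - 9) = 9833*(-18) = -176994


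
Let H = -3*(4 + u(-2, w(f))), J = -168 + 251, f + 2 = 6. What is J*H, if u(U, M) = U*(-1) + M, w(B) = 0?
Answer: -1494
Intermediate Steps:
f = 4 (f = -2 + 6 = 4)
u(U, M) = M - U (u(U, M) = -U + M = M - U)
J = 83
H = -18 (H = -3*(4 + (0 - 1*(-2))) = -3*(4 + (0 + 2)) = -3*(4 + 2) = -3*6 = -18)
J*H = 83*(-18) = -1494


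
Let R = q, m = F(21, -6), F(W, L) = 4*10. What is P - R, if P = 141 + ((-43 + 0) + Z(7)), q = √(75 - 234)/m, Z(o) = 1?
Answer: 99 - I*√159/40 ≈ 99.0 - 0.31524*I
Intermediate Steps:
F(W, L) = 40
m = 40
q = I*√159/40 (q = √(75 - 234)/40 = √(-159)*(1/40) = (I*√159)*(1/40) = I*√159/40 ≈ 0.31524*I)
R = I*√159/40 ≈ 0.31524*I
P = 99 (P = 141 + ((-43 + 0) + 1) = 141 + (-43 + 1) = 141 - 42 = 99)
P - R = 99 - I*√159/40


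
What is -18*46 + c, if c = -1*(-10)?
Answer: -818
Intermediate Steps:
c = 10
-18*46 + c = -18*46 + 10 = -828 + 10 = -818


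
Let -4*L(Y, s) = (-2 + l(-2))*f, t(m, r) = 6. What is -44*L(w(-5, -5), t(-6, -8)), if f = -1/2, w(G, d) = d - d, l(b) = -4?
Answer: 33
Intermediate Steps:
w(G, d) = 0
f = -½ (f = -1*½ = -½ ≈ -0.50000)
L(Y, s) = -¾ (L(Y, s) = -(-2 - 4)*(-1)/(4*2) = -(-3)*(-1)/(2*2) = -¼*3 = -¾)
-44*L(w(-5, -5), t(-6, -8)) = -44*(-¾) = 33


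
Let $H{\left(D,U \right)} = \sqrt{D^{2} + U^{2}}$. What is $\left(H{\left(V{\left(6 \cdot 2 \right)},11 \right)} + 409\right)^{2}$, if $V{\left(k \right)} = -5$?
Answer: $\left(409 + \sqrt{146}\right)^{2} \approx 1.7731 \cdot 10^{5}$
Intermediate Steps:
$\left(H{\left(V{\left(6 \cdot 2 \right)},11 \right)} + 409\right)^{2} = \left(\sqrt{\left(-5\right)^{2} + 11^{2}} + 409\right)^{2} = \left(\sqrt{25 + 121} + 409\right)^{2} = \left(\sqrt{146} + 409\right)^{2} = \left(409 + \sqrt{146}\right)^{2}$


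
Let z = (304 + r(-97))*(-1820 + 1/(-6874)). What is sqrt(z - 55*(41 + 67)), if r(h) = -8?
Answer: 2*I*sqrt(1608513051054)/3437 ≈ 738.01*I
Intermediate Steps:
z = -1851580788/3437 (z = (304 - 8)*(-1820 + 1/(-6874)) = 296*(-1820 - 1/6874) = 296*(-12510681/6874) = -1851580788/3437 ≈ -5.3872e+5)
sqrt(z - 55*(41 + 67)) = sqrt(-1851580788/3437 - 55*(41 + 67)) = sqrt(-1851580788/3437 - 55*108) = sqrt(-1851580788/3437 - 5940) = sqrt(-1871996568/3437) = 2*I*sqrt(1608513051054)/3437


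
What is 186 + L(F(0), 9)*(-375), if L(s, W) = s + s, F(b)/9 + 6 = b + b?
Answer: 40686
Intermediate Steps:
F(b) = -54 + 18*b (F(b) = -54 + 9*(b + b) = -54 + 9*(2*b) = -54 + 18*b)
L(s, W) = 2*s
186 + L(F(0), 9)*(-375) = 186 + (2*(-54 + 18*0))*(-375) = 186 + (2*(-54 + 0))*(-375) = 186 + (2*(-54))*(-375) = 186 - 108*(-375) = 186 + 40500 = 40686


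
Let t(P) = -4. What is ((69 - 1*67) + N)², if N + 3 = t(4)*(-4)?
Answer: 225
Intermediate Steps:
N = 13 (N = -3 - 4*(-4) = -3 + 16 = 13)
((69 - 1*67) + N)² = ((69 - 1*67) + 13)² = ((69 - 67) + 13)² = (2 + 13)² = 15² = 225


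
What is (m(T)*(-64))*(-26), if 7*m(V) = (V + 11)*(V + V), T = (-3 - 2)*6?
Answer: 1896960/7 ≈ 2.7099e+5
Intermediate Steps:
T = -30 (T = -5*6 = -30)
m(V) = 2*V*(11 + V)/7 (m(V) = ((V + 11)*(V + V))/7 = ((11 + V)*(2*V))/7 = (2*V*(11 + V))/7 = 2*V*(11 + V)/7)
(m(T)*(-64))*(-26) = (((2/7)*(-30)*(11 - 30))*(-64))*(-26) = (((2/7)*(-30)*(-19))*(-64))*(-26) = ((1140/7)*(-64))*(-26) = -72960/7*(-26) = 1896960/7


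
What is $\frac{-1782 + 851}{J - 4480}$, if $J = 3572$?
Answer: $\frac{931}{908} \approx 1.0253$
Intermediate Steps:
$\frac{-1782 + 851}{J - 4480} = \frac{-1782 + 851}{3572 - 4480} = - \frac{931}{-908} = \left(-931\right) \left(- \frac{1}{908}\right) = \frac{931}{908}$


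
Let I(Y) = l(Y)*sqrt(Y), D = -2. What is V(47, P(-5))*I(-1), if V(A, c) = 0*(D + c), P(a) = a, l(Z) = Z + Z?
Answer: 0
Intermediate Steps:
l(Z) = 2*Z
V(A, c) = 0 (V(A, c) = 0*(-2 + c) = 0)
I(Y) = 2*Y**(3/2) (I(Y) = (2*Y)*sqrt(Y) = 2*Y**(3/2))
V(47, P(-5))*I(-1) = 0*(2*(-1)**(3/2)) = 0*(2*(-I)) = 0*(-2*I) = 0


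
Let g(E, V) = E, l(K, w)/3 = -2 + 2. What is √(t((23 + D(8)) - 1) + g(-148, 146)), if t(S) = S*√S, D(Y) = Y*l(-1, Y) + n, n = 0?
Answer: √(-148 + 22*√22) ≈ 6.6941*I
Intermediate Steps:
l(K, w) = 0 (l(K, w) = 3*(-2 + 2) = 3*0 = 0)
D(Y) = 0 (D(Y) = Y*0 + 0 = 0 + 0 = 0)
t(S) = S^(3/2)
√(t((23 + D(8)) - 1) + g(-148, 146)) = √(((23 + 0) - 1)^(3/2) - 148) = √((23 - 1)^(3/2) - 148) = √(22^(3/2) - 148) = √(22*√22 - 148) = √(-148 + 22*√22)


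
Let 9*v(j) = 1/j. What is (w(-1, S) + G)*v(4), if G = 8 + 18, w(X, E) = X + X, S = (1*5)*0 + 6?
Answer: ⅔ ≈ 0.66667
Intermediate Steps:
S = 6 (S = 5*0 + 6 = 0 + 6 = 6)
w(X, E) = 2*X
G = 26
v(j) = 1/(9*j)
(w(-1, S) + G)*v(4) = (2*(-1) + 26)*((⅑)/4) = (-2 + 26)*((⅑)*(¼)) = 24*(1/36) = ⅔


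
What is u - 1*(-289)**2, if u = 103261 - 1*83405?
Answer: -63665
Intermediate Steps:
u = 19856 (u = 103261 - 83405 = 19856)
u - 1*(-289)**2 = 19856 - 1*(-289)**2 = 19856 - 1*83521 = 19856 - 83521 = -63665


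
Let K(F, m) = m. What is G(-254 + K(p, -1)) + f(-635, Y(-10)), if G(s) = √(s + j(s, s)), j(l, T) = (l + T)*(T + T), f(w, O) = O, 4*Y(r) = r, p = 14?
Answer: -5/2 + √259845 ≈ 507.25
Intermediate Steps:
Y(r) = r/4
j(l, T) = 2*T*(T + l) (j(l, T) = (T + l)*(2*T) = 2*T*(T + l))
G(s) = √(s + 4*s²) (G(s) = √(s + 2*s*(s + s)) = √(s + 2*s*(2*s)) = √(s + 4*s²))
G(-254 + K(p, -1)) + f(-635, Y(-10)) = √((-254 - 1)*(1 + 4*(-254 - 1))) + (¼)*(-10) = √(-255*(1 + 4*(-255))) - 5/2 = √(-255*(1 - 1020)) - 5/2 = √(-255*(-1019)) - 5/2 = √259845 - 5/2 = -5/2 + √259845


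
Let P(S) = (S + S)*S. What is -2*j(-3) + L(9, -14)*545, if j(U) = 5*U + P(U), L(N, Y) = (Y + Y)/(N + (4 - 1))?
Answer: -3833/3 ≈ -1277.7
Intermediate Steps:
P(S) = 2*S**2 (P(S) = (2*S)*S = 2*S**2)
L(N, Y) = 2*Y/(3 + N) (L(N, Y) = (2*Y)/(N + 3) = (2*Y)/(3 + N) = 2*Y/(3 + N))
j(U) = 2*U**2 + 5*U (j(U) = 5*U + 2*U**2 = 2*U**2 + 5*U)
-2*j(-3) + L(9, -14)*545 = -(-6)*(5 + 2*(-3)) + (2*(-14)/(3 + 9))*545 = -(-6)*(5 - 6) + (2*(-14)/12)*545 = -(-6)*(-1) + (2*(-14)*(1/12))*545 = -2*3 - 7/3*545 = -6 - 3815/3 = -3833/3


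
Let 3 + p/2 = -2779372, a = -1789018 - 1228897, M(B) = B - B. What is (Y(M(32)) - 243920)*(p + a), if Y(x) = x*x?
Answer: 2092020126800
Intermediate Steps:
M(B) = 0
Y(x) = x²
a = -3017915
p = -5558750 (p = -6 + 2*(-2779372) = -6 - 5558744 = -5558750)
(Y(M(32)) - 243920)*(p + a) = (0² - 243920)*(-5558750 - 3017915) = (0 - 243920)*(-8576665) = -243920*(-8576665) = 2092020126800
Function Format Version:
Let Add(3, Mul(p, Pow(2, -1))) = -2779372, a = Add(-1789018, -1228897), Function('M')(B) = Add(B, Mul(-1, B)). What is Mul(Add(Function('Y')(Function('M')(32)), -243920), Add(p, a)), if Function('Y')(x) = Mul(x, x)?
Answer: 2092020126800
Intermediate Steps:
Function('M')(B) = 0
Function('Y')(x) = Pow(x, 2)
a = -3017915
p = -5558750 (p = Add(-6, Mul(2, -2779372)) = Add(-6, -5558744) = -5558750)
Mul(Add(Function('Y')(Function('M')(32)), -243920), Add(p, a)) = Mul(Add(Pow(0, 2), -243920), Add(-5558750, -3017915)) = Mul(Add(0, -243920), -8576665) = Mul(-243920, -8576665) = 2092020126800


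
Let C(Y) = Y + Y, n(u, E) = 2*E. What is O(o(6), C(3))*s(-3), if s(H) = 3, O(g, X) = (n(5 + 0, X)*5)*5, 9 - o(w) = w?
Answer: 900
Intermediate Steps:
o(w) = 9 - w
C(Y) = 2*Y
O(g, X) = 50*X (O(g, X) = ((2*X)*5)*5 = (10*X)*5 = 50*X)
O(o(6), C(3))*s(-3) = (50*(2*3))*3 = (50*6)*3 = 300*3 = 900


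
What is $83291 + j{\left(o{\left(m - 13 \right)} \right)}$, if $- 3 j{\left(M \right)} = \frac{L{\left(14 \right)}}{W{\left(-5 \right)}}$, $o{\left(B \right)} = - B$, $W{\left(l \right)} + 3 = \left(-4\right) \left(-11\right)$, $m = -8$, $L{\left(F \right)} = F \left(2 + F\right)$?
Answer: $\frac{10244569}{123} \approx 83289.0$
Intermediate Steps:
$W{\left(l \right)} = 41$ ($W{\left(l \right)} = -3 - -44 = -3 + 44 = 41$)
$j{\left(M \right)} = - \frac{224}{123}$ ($j{\left(M \right)} = - \frac{14 \left(2 + 14\right) \frac{1}{41}}{3} = - \frac{14 \cdot 16 \cdot \frac{1}{41}}{3} = - \frac{224 \cdot \frac{1}{41}}{3} = \left(- \frac{1}{3}\right) \frac{224}{41} = - \frac{224}{123}$)
$83291 + j{\left(o{\left(m - 13 \right)} \right)} = 83291 - \frac{224}{123} = \frac{10244569}{123}$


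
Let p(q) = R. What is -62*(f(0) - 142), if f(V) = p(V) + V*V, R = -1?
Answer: 8866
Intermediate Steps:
p(q) = -1
f(V) = -1 + V**2 (f(V) = -1 + V*V = -1 + V**2)
-62*(f(0) - 142) = -62*((-1 + 0**2) - 142) = -62*((-1 + 0) - 142) = -62*(-1 - 142) = -62*(-143) = 8866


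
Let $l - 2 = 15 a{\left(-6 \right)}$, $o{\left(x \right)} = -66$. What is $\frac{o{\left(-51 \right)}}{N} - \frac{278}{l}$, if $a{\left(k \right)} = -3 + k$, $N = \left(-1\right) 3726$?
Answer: $\frac{174101}{82593} \approx 2.1079$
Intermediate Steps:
$N = -3726$
$l = -133$ ($l = 2 + 15 \left(-3 - 6\right) = 2 + 15 \left(-9\right) = 2 - 135 = -133$)
$\frac{o{\left(-51 \right)}}{N} - \frac{278}{l} = - \frac{66}{-3726} - \frac{278}{-133} = \left(-66\right) \left(- \frac{1}{3726}\right) - - \frac{278}{133} = \frac{11}{621} + \frac{278}{133} = \frac{174101}{82593}$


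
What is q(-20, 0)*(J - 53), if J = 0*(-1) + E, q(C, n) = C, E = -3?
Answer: 1120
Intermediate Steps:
J = -3 (J = 0*(-1) - 3 = 0 - 3 = -3)
q(-20, 0)*(J - 53) = -20*(-3 - 53) = -20*(-56) = 1120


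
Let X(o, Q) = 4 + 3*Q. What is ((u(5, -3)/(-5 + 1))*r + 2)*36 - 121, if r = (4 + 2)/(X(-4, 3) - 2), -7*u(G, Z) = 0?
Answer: -49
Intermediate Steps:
u(G, Z) = 0 (u(G, Z) = -⅐*0 = 0)
r = 6/11 (r = (4 + 2)/((4 + 3*3) - 2) = 6/((4 + 9) - 2) = 6/(13 - 2) = 6/11 ≈ 0.54545)
((u(5, -3)/(-5 + 1))*r + 2)*36 - 121 = ((0/(-5 + 1))*(6/11) + 2)*36 - 121 = ((0/(-4))*(6/11) + 2)*36 - 121 = ((0*(-¼))*(6/11) + 2)*36 - 121 = (0*(6/11) + 2)*36 - 121 = (0 + 2)*36 - 121 = 2*36 - 121 = 72 - 121 = -49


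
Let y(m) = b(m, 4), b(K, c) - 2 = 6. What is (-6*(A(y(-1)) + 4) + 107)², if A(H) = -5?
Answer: 12769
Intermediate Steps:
b(K, c) = 8 (b(K, c) = 2 + 6 = 8)
y(m) = 8
(-6*(A(y(-1)) + 4) + 107)² = (-6*(-5 + 4) + 107)² = (-6*(-1) + 107)² = (6 + 107)² = 113² = 12769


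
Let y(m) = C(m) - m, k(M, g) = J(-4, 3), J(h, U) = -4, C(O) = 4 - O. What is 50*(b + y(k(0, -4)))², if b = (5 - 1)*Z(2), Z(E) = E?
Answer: 20000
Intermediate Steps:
k(M, g) = -4
y(m) = 4 - 2*m (y(m) = (4 - m) - m = 4 - 2*m)
b = 8 (b = (5 - 1)*2 = 4*2 = 8)
50*(b + y(k(0, -4)))² = 50*(8 + (4 - 2*(-4)))² = 50*(8 + (4 + 8))² = 50*(8 + 12)² = 50*20² = 50*400 = 20000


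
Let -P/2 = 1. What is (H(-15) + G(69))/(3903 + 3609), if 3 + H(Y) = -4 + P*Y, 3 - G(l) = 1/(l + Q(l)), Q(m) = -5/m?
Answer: 123587/35727072 ≈ 0.0034592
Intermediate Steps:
P = -2 (P = -2*1 = -2)
G(l) = 3 - 1/(l - 5/l)
H(Y) = -7 - 2*Y (H(Y) = -3 + (-4 - 2*Y) = -7 - 2*Y)
(H(-15) + G(69))/(3903 + 3609) = ((-7 - 2*(-15)) + (-15 + 69*(-1 + 3*69))/(-5 + 69²))/(3903 + 3609) = ((-7 + 30) + (-15 + 69*(-1 + 207))/(-5 + 4761))/7512 = (23 + (-15 + 69*206)/4756)*(1/7512) = (23 + (-15 + 14214)/4756)*(1/7512) = (23 + (1/4756)*14199)*(1/7512) = (23 + 14199/4756)*(1/7512) = (123587/4756)*(1/7512) = 123587/35727072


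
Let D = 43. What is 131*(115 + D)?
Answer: 20698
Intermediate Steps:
131*(115 + D) = 131*(115 + 43) = 131*158 = 20698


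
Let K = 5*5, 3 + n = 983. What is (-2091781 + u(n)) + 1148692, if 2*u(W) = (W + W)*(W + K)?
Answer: 41811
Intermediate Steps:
n = 980 (n = -3 + 983 = 980)
K = 25
u(W) = W*(25 + W) (u(W) = ((W + W)*(W + 25))/2 = ((2*W)*(25 + W))/2 = (2*W*(25 + W))/2 = W*(25 + W))
(-2091781 + u(n)) + 1148692 = (-2091781 + 980*(25 + 980)) + 1148692 = (-2091781 + 980*1005) + 1148692 = (-2091781 + 984900) + 1148692 = -1106881 + 1148692 = 41811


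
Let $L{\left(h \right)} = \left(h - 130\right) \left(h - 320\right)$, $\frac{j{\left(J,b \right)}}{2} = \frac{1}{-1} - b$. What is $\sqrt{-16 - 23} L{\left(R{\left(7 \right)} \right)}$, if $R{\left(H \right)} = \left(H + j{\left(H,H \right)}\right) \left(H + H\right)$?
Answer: $114176 i \sqrt{39} \approx 7.1303 \cdot 10^{5} i$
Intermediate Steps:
$j{\left(J,b \right)} = -2 - 2 b$ ($j{\left(J,b \right)} = 2 \left(\frac{1}{-1} - b\right) = 2 \left(-1 - b\right) = -2 - 2 b$)
$R{\left(H \right)} = 2 H \left(-2 - H\right)$ ($R{\left(H \right)} = \left(H - \left(2 + 2 H\right)\right) \left(H + H\right) = \left(-2 - H\right) 2 H = 2 H \left(-2 - H\right)$)
$L{\left(h \right)} = \left(-320 + h\right) \left(-130 + h\right)$ ($L{\left(h \right)} = \left(-130 + h\right) \left(-320 + h\right) = \left(-320 + h\right) \left(-130 + h\right)$)
$\sqrt{-16 - 23} L{\left(R{\left(7 \right)} \right)} = \sqrt{-16 - 23} \left(41600 + \left(2 \cdot 7 \left(-2 - 7\right)\right)^{2} - 450 \cdot 2 \cdot 7 \left(-2 - 7\right)\right) = \sqrt{-39} \left(41600 + \left(2 \cdot 7 \left(-2 - 7\right)\right)^{2} - 450 \cdot 2 \cdot 7 \left(-2 - 7\right)\right) = i \sqrt{39} \left(41600 + \left(2 \cdot 7 \left(-9\right)\right)^{2} - 450 \cdot 2 \cdot 7 \left(-9\right)\right) = i \sqrt{39} \left(41600 + \left(-126\right)^{2} - -56700\right) = i \sqrt{39} \left(41600 + 15876 + 56700\right) = i \sqrt{39} \cdot 114176 = 114176 i \sqrt{39}$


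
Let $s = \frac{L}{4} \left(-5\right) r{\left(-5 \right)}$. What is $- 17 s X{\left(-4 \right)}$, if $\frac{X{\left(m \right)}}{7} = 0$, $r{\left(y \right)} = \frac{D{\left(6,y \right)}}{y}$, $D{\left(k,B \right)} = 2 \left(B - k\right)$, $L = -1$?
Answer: $0$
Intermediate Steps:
$D{\left(k,B \right)} = - 2 k + 2 B$
$r{\left(y \right)} = \frac{-12 + 2 y}{y}$ ($r{\left(y \right)} = \frac{\left(-2\right) 6 + 2 y}{y} = \frac{-12 + 2 y}{y}$)
$X{\left(m \right)} = 0$ ($X{\left(m \right)} = 7 \cdot 0 = 0$)
$s = \frac{11}{2}$ ($s = - \frac{1}{4} \left(-5\right) \left(2 - \frac{12}{-5}\right) = \left(-1\right) \frac{1}{4} \left(-5\right) \left(2 - - \frac{12}{5}\right) = \left(- \frac{1}{4}\right) \left(-5\right) \left(2 + \frac{12}{5}\right) = \frac{5}{4} \cdot \frac{22}{5} = \frac{11}{2} \approx 5.5$)
$- 17 s X{\left(-4 \right)} = \left(-17\right) \frac{11}{2} \cdot 0 = \left(- \frac{187}{2}\right) 0 = 0$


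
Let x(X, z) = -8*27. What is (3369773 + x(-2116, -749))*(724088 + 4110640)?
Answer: 16290891575496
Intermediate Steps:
x(X, z) = -216
(3369773 + x(-2116, -749))*(724088 + 4110640) = (3369773 - 216)*(724088 + 4110640) = 3369557*4834728 = 16290891575496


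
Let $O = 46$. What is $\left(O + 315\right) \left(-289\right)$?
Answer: $-104329$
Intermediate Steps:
$\left(O + 315\right) \left(-289\right) = \left(46 + 315\right) \left(-289\right) = 361 \left(-289\right) = -104329$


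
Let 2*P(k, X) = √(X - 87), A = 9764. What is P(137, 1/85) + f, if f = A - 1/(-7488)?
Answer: 73112833/7488 + I*√628490/170 ≈ 9764.0 + 4.6634*I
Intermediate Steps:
f = 73112833/7488 (f = 9764 - 1/(-7488) = 9764 - 1*(-1/7488) = 9764 + 1/7488 = 73112833/7488 ≈ 9764.0)
P(k, X) = √(-87 + X)/2 (P(k, X) = √(X - 87)/2 = √(-87 + X)/2)
P(137, 1/85) + f = √(-87 + 1/85)/2 + 73112833/7488 = √(-7394/85)/2 + 73112833/7488 = (I*√628490/85)/2 + 73112833/7488 = I*√628490/170 + 73112833/7488 = 73112833/7488 + I*√628490/170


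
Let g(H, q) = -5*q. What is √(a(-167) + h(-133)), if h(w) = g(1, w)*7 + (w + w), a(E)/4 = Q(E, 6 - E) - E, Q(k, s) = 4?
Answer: √5073 ≈ 71.225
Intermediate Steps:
a(E) = 16 - 4*E (a(E) = 4*(4 - E) = 16 - 4*E)
h(w) = -33*w (h(w) = -5*w*7 + (w + w) = -35*w + 2*w = -33*w)
√(a(-167) + h(-133)) = √((16 - 4*(-167)) - 33*(-133)) = √((16 + 668) + 4389) = √(684 + 4389) = √5073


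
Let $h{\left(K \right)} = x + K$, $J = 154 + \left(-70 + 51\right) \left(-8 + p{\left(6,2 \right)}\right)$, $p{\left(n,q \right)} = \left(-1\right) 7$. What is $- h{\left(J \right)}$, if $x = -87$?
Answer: $-352$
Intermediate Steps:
$p{\left(n,q \right)} = -7$
$J = 439$ ($J = 154 + \left(-70 + 51\right) \left(-8 - 7\right) = 154 - -285 = 154 + 285 = 439$)
$h{\left(K \right)} = -87 + K$
$- h{\left(J \right)} = - (-87 + 439) = \left(-1\right) 352 = -352$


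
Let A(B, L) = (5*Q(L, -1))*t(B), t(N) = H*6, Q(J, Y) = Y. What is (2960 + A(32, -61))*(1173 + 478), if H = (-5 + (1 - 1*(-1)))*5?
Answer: 5629910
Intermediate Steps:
H = -15 (H = (-5 + (1 + 1))*5 = (-5 + 2)*5 = -3*5 = -15)
t(N) = -90 (t(N) = -15*6 = -90)
A(B, L) = 450 (A(B, L) = (5*(-1))*(-90) = -5*(-90) = 450)
(2960 + A(32, -61))*(1173 + 478) = (2960 + 450)*(1173 + 478) = 3410*1651 = 5629910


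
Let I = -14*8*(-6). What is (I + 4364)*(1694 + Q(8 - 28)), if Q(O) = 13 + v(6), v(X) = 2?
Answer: 8606524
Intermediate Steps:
I = 672 (I = -112*(-6) = 672)
Q(O) = 15 (Q(O) = 13 + 2 = 15)
(I + 4364)*(1694 + Q(8 - 28)) = (672 + 4364)*(1694 + 15) = 5036*1709 = 8606524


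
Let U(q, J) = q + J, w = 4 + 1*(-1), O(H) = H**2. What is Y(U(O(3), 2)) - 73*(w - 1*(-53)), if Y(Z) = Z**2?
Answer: -3967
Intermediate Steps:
w = 3 (w = 4 - 1 = 3)
U(q, J) = J + q
Y(U(O(3), 2)) - 73*(w - 1*(-53)) = (2 + 3**2)**2 - 73*(3 - 1*(-53)) = (2 + 9)**2 - 73*(3 + 53) = 11**2 - 73*56 = 121 - 4088 = -3967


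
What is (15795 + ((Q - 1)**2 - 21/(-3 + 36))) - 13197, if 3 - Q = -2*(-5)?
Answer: 29275/11 ≈ 2661.4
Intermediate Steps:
Q = -7 (Q = 3 - (-2)*(-5) = 3 - 1*10 = 3 - 10 = -7)
(15795 + ((Q - 1)**2 - 21/(-3 + 36))) - 13197 = (15795 + ((-7 - 1)**2 - 21/(-3 + 36))) - 13197 = (15795 + ((-8)**2 - 21/33)) - 13197 = (15795 + (64 - 21*1/33)) - 13197 = (15795 + (64 - 7/11)) - 13197 = (15795 + 697/11) - 13197 = 174442/11 - 13197 = 29275/11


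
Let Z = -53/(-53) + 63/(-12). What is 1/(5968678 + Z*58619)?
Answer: 4/22878189 ≈ 1.7484e-7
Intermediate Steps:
Z = -17/4 (Z = -53*(-1/53) + 63*(-1/12) = 1 - 21/4 = -17/4 ≈ -4.2500)
1/(5968678 + Z*58619) = 1/(5968678 - 17/4*58619) = 1/(5968678 - 996523/4) = 1/(22878189/4) = 4/22878189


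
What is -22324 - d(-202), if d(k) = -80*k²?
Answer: 3241996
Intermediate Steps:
-22324 - d(-202) = -22324 - (-80)*(-202)² = -22324 - (-80)*40804 = -22324 - 1*(-3264320) = -22324 + 3264320 = 3241996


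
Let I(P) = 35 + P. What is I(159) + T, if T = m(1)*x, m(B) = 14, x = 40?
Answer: 754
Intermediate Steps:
T = 560 (T = 14*40 = 560)
I(159) + T = (35 + 159) + 560 = 194 + 560 = 754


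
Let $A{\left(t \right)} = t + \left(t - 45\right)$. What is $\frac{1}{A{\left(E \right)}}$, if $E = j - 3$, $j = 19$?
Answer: $- \frac{1}{13} \approx -0.076923$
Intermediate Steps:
$E = 16$ ($E = 19 - 3 = 16$)
$A{\left(t \right)} = -45 + 2 t$ ($A{\left(t \right)} = t + \left(t - 45\right) = t + \left(-45 + t\right) = -45 + 2 t$)
$\frac{1}{A{\left(E \right)}} = \frac{1}{-45 + 2 \cdot 16} = \frac{1}{-45 + 32} = \frac{1}{-13} = - \frac{1}{13}$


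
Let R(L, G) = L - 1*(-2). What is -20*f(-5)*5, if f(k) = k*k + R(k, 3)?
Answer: -2200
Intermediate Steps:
R(L, G) = 2 + L (R(L, G) = L + 2 = 2 + L)
f(k) = 2 + k + k² (f(k) = k*k + (2 + k) = k² + (2 + k) = 2 + k + k²)
-20*f(-5)*5 = -20*(2 - 5 + (-5)²)*5 = -20*(2 - 5 + 25)*5 = -20*22*5 = -440*5 = -2200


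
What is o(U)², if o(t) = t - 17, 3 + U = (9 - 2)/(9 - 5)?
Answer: 5329/16 ≈ 333.06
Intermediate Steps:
U = -5/4 (U = -3 + (9 - 2)/(9 - 5) = -3 + 7/4 = -5/4 ≈ -1.2500)
o(t) = -17 + t
o(U)² = (-17 - 5/4)² = (-73/4)² = 5329/16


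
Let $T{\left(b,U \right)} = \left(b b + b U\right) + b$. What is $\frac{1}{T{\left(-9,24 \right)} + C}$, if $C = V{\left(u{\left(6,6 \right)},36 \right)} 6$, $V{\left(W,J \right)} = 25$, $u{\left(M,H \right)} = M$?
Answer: $\frac{1}{6} \approx 0.16667$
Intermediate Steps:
$T{\left(b,U \right)} = b + b^{2} + U b$ ($T{\left(b,U \right)} = \left(b^{2} + U b\right) + b = b + b^{2} + U b$)
$C = 150$ ($C = 25 \cdot 6 = 150$)
$\frac{1}{T{\left(-9,24 \right)} + C} = \frac{1}{- 9 \left(1 + 24 - 9\right) + 150} = \frac{1}{\left(-9\right) 16 + 150} = \frac{1}{-144 + 150} = \frac{1}{6}$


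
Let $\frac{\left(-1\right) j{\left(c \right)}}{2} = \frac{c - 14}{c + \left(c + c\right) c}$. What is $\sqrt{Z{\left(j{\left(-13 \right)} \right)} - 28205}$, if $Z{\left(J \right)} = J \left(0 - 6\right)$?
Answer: $\frac{i \sqrt{119170337}}{65} \approx 167.95 i$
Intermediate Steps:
$j{\left(c \right)} = - \frac{2 \left(-14 + c\right)}{c + 2 c^{2}}$ ($j{\left(c \right)} = - 2 \frac{c - 14}{c + \left(c + c\right) c} = - 2 \frac{-14 + c}{c + 2 c c} = - 2 \frac{-14 + c}{c + 2 c^{2}} = - \frac{2 \left(-14 + c\right)}{c + 2 c^{2}}$)
$Z{\left(J \right)} = - 6 J$ ($Z{\left(J \right)} = J \left(-6\right) = - 6 J$)
$\sqrt{Z{\left(j{\left(-13 \right)} \right)} - 28205} = \sqrt{- 6 \frac{2 \left(14 - -13\right)}{\left(-13\right) \left(1 + 2 \left(-13\right)\right)} - 28205} = \sqrt{- 6 \cdot 2 \left(- \frac{1}{13}\right) \frac{1}{1 - 26} \left(14 + 13\right) - 28205} = \sqrt{- 6 \cdot 2 \left(- \frac{1}{13}\right) \frac{1}{-25} \cdot 27 - 28205} = \sqrt{- 6 \cdot 2 \left(- \frac{1}{13}\right) \left(- \frac{1}{25}\right) 27 - 28205} = \sqrt{\left(-6\right) \frac{54}{325} - 28205} = \sqrt{- \frac{324}{325} - 28205} = \sqrt{- \frac{9166949}{325}} = \frac{i \sqrt{119170337}}{65}$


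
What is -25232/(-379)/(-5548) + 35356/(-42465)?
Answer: -992292832/1174879155 ≈ -0.84459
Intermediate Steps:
-25232/(-379)/(-5548) + 35356/(-42465) = -25232*(-1/379)*(-1/5548) + 35356*(-1/42465) = (25232/379)*(-1/5548) - 35356/42465 = -332/27667 - 35356/42465 = -992292832/1174879155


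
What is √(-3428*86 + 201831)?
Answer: I*√92977 ≈ 304.92*I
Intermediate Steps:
√(-3428*86 + 201831) = √(-294808 + 201831) = √(-92977) = I*√92977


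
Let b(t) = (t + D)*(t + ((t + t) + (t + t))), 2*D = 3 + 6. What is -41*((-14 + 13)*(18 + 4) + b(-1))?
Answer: 3239/2 ≈ 1619.5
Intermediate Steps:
D = 9/2 (D = (3 + 6)/2 = (1/2)*9 = 9/2 ≈ 4.5000)
b(t) = 5*t*(9/2 + t) (b(t) = (t + 9/2)*(t + ((t + t) + (t + t))) = (9/2 + t)*(t + (2*t + 2*t)) = (9/2 + t)*(t + 4*t) = (9/2 + t)*(5*t) = 5*t*(9/2 + t))
-41*((-14 + 13)*(18 + 4) + b(-1)) = -41*((-14 + 13)*(18 + 4) + (5/2)*(-1)*(9 + 2*(-1))) = -41*(-1*22 + (5/2)*(-1)*(9 - 2)) = -41*(-22 + (5/2)*(-1)*7) = -41*(-22 - 35/2) = -41*(-79/2) = 3239/2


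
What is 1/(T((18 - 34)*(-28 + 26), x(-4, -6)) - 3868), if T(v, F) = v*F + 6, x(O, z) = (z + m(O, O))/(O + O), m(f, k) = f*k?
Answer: -1/3902 ≈ -0.00025628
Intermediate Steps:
x(O, z) = (z + O²)/(2*O) (x(O, z) = (z + O*O)/(O + O) = (z + O²)/((2*O)) = (z + O²)*(1/(2*O)) = (z + O²)/(2*O))
T(v, F) = 6 + F*v (T(v, F) = F*v + 6 = 6 + F*v)
1/(T((18 - 34)*(-28 + 26), x(-4, -6)) - 3868) = 1/((6 + ((½)*(-6 + (-4)²)/(-4))*((18 - 34)*(-28 + 26))) - 3868) = 1/((6 + ((½)*(-¼)*(-6 + 16))*(-16*(-2))) - 3868) = 1/((6 + ((½)*(-¼)*10)*32) - 3868) = 1/((6 - 5/4*32) - 3868) = 1/((6 - 40) - 3868) = 1/(-34 - 3868) = 1/(-3902) = -1/3902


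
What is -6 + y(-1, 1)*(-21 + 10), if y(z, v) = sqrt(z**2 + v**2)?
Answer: -6 - 11*sqrt(2) ≈ -21.556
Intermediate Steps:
y(z, v) = sqrt(v**2 + z**2)
-6 + y(-1, 1)*(-21 + 10) = -6 + sqrt(1**2 + (-1)**2)*(-21 + 10) = -6 + sqrt(1 + 1)*(-11) = -6 + sqrt(2)*(-11) = -6 - 11*sqrt(2)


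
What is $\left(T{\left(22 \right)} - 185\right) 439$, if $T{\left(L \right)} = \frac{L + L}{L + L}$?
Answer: $-80776$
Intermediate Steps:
$T{\left(L \right)} = 1$ ($T{\left(L \right)} = \frac{2 L}{2 L} = 2 L \frac{1}{2 L} = 1$)
$\left(T{\left(22 \right)} - 185\right) 439 = \left(1 - 185\right) 439 = \left(-184\right) 439 = -80776$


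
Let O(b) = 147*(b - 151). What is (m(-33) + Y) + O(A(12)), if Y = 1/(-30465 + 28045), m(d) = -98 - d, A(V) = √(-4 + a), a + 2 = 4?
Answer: -53874041/2420 + 147*I*√2 ≈ -22262.0 + 207.89*I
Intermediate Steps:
a = 2 (a = -2 + 4 = 2)
A(V) = I*√2 (A(V) = √(-4 + 2) = √(-2) = I*√2)
O(b) = -22197 + 147*b (O(b) = 147*(-151 + b) = -22197 + 147*b)
Y = -1/2420 (Y = 1/(-2420) = -1/2420 ≈ -0.00041322)
(m(-33) + Y) + O(A(12)) = ((-98 - 1*(-33)) - 1/2420) + (-22197 + 147*(I*√2)) = ((-98 + 33) - 1/2420) + (-22197 + 147*I*√2) = (-65 - 1/2420) + (-22197 + 147*I*√2) = -157301/2420 + (-22197 + 147*I*√2) = -53874041/2420 + 147*I*√2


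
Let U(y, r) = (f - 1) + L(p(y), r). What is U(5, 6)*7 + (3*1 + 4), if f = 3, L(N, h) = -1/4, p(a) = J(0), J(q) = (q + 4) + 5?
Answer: 77/4 ≈ 19.250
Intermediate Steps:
J(q) = 9 + q (J(q) = (4 + q) + 5 = 9 + q)
p(a) = 9 (p(a) = 9 + 0 = 9)
L(N, h) = -¼ (L(N, h) = -1*¼ = -¼)
U(y, r) = 7/4 (U(y, r) = (3 - 1) - ¼ = 2 - ¼ = 7/4)
U(5, 6)*7 + (3*1 + 4) = (7/4)*7 + (3*1 + 4) = 49/4 + (3 + 4) = 49/4 + 7 = 77/4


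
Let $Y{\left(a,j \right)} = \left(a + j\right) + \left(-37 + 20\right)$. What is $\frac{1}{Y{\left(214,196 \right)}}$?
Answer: $\frac{1}{393} \approx 0.0025445$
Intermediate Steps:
$Y{\left(a,j \right)} = -17 + a + j$ ($Y{\left(a,j \right)} = \left(a + j\right) - 17 = -17 + a + j$)
$\frac{1}{Y{\left(214,196 \right)}} = \frac{1}{-17 + 214 + 196} = \frac{1}{393}$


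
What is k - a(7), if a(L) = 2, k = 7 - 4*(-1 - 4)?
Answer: 25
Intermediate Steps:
k = 27 (k = 7 - 4*(-5) = 7 + 20 = 27)
k - a(7) = 27 - 1*2 = 27 - 2 = 25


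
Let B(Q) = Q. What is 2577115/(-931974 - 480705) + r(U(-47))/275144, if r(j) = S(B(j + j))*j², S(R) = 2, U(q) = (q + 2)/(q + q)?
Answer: -66653245713215/36536874172944 ≈ -1.8243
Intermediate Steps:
U(q) = (2 + q)/(2*q) (U(q) = (2 + q)/((2*q)) = (2 + q)*(1/(2*q)) = (2 + q)/(2*q))
r(j) = 2*j²
2577115/(-931974 - 480705) + r(U(-47))/275144 = 2577115/(-931974 - 480705) + (2*((½)*(2 - 47)/(-47))²)/275144 = 2577115/(-1412679) + (2*((½)*(-1/47)*(-45))²)*(1/275144) = 2577115*(-1/1412679) + (2*(45/94)²)*(1/275144) = -2577115/1412679 + (2*(2025/8836))*(1/275144) = -2577115/1412679 + (2025/4418)*(1/275144) = -2577115/1412679 + 2025/1215586192 = -66653245713215/36536874172944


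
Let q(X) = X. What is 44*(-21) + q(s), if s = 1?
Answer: -923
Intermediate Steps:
44*(-21) + q(s) = 44*(-21) + 1 = -924 + 1 = -923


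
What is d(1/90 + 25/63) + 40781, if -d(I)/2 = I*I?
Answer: 8092923401/198450 ≈ 40781.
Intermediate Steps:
d(I) = -2*I**2 (d(I) = -2*I*I = -2*I**2)
d(1/90 + 25/63) + 40781 = -2*(1/90 + 25/63)**2 + 40781 = -2*(257/630)**2 + 40781 = -2*66049/396900 + 40781 = -66049/198450 + 40781 = 8092923401/198450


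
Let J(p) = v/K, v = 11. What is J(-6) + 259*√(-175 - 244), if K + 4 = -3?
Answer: -11/7 + 259*I*√419 ≈ -1.5714 + 5301.6*I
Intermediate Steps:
K = -7 (K = -4 - 3 = -7)
J(p) = -11/7 (J(p) = 11/(-7) = 11*(-⅐) = -11/7)
J(-6) + 259*√(-175 - 244) = -11/7 + 259*√(-175 - 244) = -11/7 + 259*√(-419) = -11/7 + 259*(I*√419) = -11/7 + 259*I*√419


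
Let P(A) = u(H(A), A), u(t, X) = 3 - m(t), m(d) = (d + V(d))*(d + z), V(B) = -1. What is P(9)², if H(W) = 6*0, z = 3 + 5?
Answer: 121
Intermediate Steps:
z = 8
m(d) = (-1 + d)*(8 + d) (m(d) = (d - 1)*(d + 8) = (-1 + d)*(8 + d))
H(W) = 0
u(t, X) = 11 - t² - 7*t (u(t, X) = 3 - (-8 + t² + 7*t) = 3 + (8 - t² - 7*t) = 11 - t² - 7*t)
P(A) = 11 (P(A) = 11 - 1*0² - 7*0 = 11 - 1*0 + 0 = 11 + 0 + 0 = 11)
P(9)² = 11² = 121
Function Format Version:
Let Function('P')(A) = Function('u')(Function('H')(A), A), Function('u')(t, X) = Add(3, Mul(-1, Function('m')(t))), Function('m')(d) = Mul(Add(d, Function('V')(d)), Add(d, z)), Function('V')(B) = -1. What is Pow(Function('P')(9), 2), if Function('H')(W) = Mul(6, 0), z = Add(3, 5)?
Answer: 121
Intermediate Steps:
z = 8
Function('m')(d) = Mul(Add(-1, d), Add(8, d)) (Function('m')(d) = Mul(Add(d, -1), Add(d, 8)) = Mul(Add(-1, d), Add(8, d)))
Function('H')(W) = 0
Function('u')(t, X) = Add(11, Mul(-1, Pow(t, 2)), Mul(-7, t)) (Function('u')(t, X) = Add(3, Mul(-1, Add(-8, Pow(t, 2), Mul(7, t)))) = Add(3, Add(8, Mul(-1, Pow(t, 2)), Mul(-7, t))) = Add(11, Mul(-1, Pow(t, 2)), Mul(-7, t)))
Function('P')(A) = 11 (Function('P')(A) = Add(11, Mul(-1, Pow(0, 2)), Mul(-7, 0)) = Add(11, Mul(-1, 0), 0) = Add(11, 0, 0) = 11)
Pow(Function('P')(9), 2) = Pow(11, 2) = 121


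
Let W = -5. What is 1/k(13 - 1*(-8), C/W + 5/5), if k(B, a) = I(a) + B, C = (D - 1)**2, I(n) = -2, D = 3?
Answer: 1/19 ≈ 0.052632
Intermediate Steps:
C = 4 (C = (3 - 1)**2 = 2**2 = 4)
k(B, a) = -2 + B
1/k(13 - 1*(-8), C/W + 5/5) = 1/(-2 + (13 - 1*(-8))) = 1/(-2 + (13 + 8)) = 1/(-2 + 21) = 1/19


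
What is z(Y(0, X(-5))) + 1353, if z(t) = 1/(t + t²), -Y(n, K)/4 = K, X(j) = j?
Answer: 568261/420 ≈ 1353.0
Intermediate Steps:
Y(n, K) = -4*K
z(Y(0, X(-5))) + 1353 = 1/(((-4*(-5)))*(1 - 4*(-5))) + 1353 = 1/(20*(1 + 20)) + 1353 = (1/20)/21 + 1353 = (1/20)*(1/21) + 1353 = 1/420 + 1353 = 568261/420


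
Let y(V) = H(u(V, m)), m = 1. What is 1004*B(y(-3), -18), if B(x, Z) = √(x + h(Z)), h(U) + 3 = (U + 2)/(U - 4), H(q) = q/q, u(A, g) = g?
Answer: 1004*I*√154/11 ≈ 1132.7*I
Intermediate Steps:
H(q) = 1
h(U) = -3 + (2 + U)/(-4 + U) (h(U) = -3 + (U + 2)/(U - 4) = -3 + (2 + U)/(-4 + U))
y(V) = 1
B(x, Z) = √(x + 2*(7 - Z)/(-4 + Z))
1004*B(y(-3), -18) = 1004*√((14 - 2*(-18) + 1*(-4 - 18))/(-4 - 18)) = 1004*√((14 + 36 + 1*(-22))/(-22)) = 1004*√(-(14 + 36 - 22)/22) = 1004*√(-1/22*28) = 1004*√(-14/11) = 1004*(I*√154/11) = 1004*I*√154/11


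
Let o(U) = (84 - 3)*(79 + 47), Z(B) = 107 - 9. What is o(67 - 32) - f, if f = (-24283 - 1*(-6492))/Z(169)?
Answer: 1017979/98 ≈ 10388.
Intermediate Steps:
Z(B) = 98
o(U) = 10206 (o(U) = 81*126 = 10206)
f = -17791/98 (f = (-24283 - 1*(-6492))/98 = (-24283 + 6492)*(1/98) = -17791*1/98 = -17791/98 ≈ -181.54)
o(67 - 32) - f = 10206 - 1*(-17791/98) = 10206 + 17791/98 = 1017979/98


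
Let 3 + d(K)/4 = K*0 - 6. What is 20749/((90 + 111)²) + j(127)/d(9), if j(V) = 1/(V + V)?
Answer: 21076495/41047416 ≈ 0.51347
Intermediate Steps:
j(V) = 1/(2*V)
d(K) = -36 (d(K) = -12 + 4*(K*0 - 6) = -12 + 4*(0 - 6) = -12 + 4*(-6) = -12 - 24 = -36)
20749/((90 + 111)²) + j(127)/d(9) = 20749/((90 + 111)²) + ((½)/127)/(-36) = 20749/(201²) + ((½)*(1/127))*(-1/36) = 20749/40401 + (1/254)*(-1/36) = 20749*(1/40401) - 1/9144 = 20749/40401 - 1/9144 = 21076495/41047416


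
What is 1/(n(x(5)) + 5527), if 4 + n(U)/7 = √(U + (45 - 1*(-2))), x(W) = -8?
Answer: 141/775310 - 7*√39/30237090 ≈ 0.00018042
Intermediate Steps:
n(U) = -28 + 7*√(47 + U) (n(U) = -28 + 7*√(U + (45 - 1*(-2))) = -28 + 7*√(U + (45 + 2)) = -28 + 7*√(U + 47) = -28 + 7*√(47 + U))
1/(n(x(5)) + 5527) = 1/((-28 + 7*√(47 - 8)) + 5527) = 1/((-28 + 7*√39) + 5527) = 1/(5499 + 7*√39)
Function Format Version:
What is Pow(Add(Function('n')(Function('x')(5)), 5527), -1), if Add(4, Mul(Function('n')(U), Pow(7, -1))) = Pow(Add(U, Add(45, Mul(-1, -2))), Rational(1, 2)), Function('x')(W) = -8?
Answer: Add(Rational(141, 775310), Mul(Rational(-7, 30237090), Pow(39, Rational(1, 2)))) ≈ 0.00018042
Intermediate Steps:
Function('n')(U) = Add(-28, Mul(7, Pow(Add(47, U), Rational(1, 2)))) (Function('n')(U) = Add(-28, Mul(7, Pow(Add(U, Add(45, Mul(-1, -2))), Rational(1, 2)))) = Add(-28, Mul(7, Pow(Add(U, Add(45, 2)), Rational(1, 2)))) = Add(-28, Mul(7, Pow(Add(U, 47), Rational(1, 2)))) = Add(-28, Mul(7, Pow(Add(47, U), Rational(1, 2)))))
Pow(Add(Function('n')(Function('x')(5)), 5527), -1) = Pow(Add(Add(-28, Mul(7, Pow(Add(47, -8), Rational(1, 2)))), 5527), -1) = Pow(Add(Add(-28, Mul(7, Pow(39, Rational(1, 2)))), 5527), -1) = Pow(Add(5499, Mul(7, Pow(39, Rational(1, 2)))), -1)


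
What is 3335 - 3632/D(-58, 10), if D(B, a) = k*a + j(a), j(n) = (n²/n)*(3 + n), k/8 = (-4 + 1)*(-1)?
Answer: 615159/185 ≈ 3325.2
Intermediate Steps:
k = 24 (k = 8*((-4 + 1)*(-1)) = 8*(-3*(-1)) = 8*3 = 24)
j(n) = n*(3 + n)
D(B, a) = 24*a + a*(3 + a)
3335 - 3632/D(-58, 10) = 3335 - 3632*1/(10*(27 + 10)) = 3335 - 3632/(10*37) = 3335 - 3632/370 = 3335 - 3632*1/370 = 3335 - 1816/185 = 615159/185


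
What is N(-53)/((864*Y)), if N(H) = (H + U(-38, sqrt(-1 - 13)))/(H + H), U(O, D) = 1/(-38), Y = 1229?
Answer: 2015/4277155968 ≈ 4.7111e-7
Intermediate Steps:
U(O, D) = -1/38
N(H) = (-1/38 + H)/(2*H) (N(H) = (H - 1/38)/(H + H) = (-1/38 + H)/((2*H)) = (-1/38 + H)*(1/(2*H)) = (-1/38 + H)/(2*H))
N(-53)/((864*Y)) = ((1/76)*(-1 + 38*(-53))/(-53))/((864*1229)) = ((1/76)*(-1/53)*(-1 - 2014))/1061856 = ((1/76)*(-1/53)*(-2015))*(1/1061856) = (2015/4028)*(1/1061856) = 2015/4277155968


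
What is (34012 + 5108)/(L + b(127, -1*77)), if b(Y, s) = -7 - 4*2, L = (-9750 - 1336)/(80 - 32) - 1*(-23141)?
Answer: 938880/549481 ≈ 1.7087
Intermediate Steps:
L = 549841/24 (L = -11086/48 + 23141 = -11086*1/48 + 23141 = -5543/24 + 23141 = 549841/24 ≈ 22910.)
b(Y, s) = -15 (b(Y, s) = -7 - 8 = -15)
(34012 + 5108)/(L + b(127, -1*77)) = (34012 + 5108)/(549841/24 - 15) = 39120/(549481/24) = 39120*(24/549481) = 938880/549481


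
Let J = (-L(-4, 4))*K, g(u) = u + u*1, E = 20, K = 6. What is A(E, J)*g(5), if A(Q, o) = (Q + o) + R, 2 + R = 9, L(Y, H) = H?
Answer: 30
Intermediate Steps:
g(u) = 2*u (g(u) = u + u = 2*u)
R = 7 (R = -2 + 9 = 7)
J = -24 (J = -1*4*6 = -4*6 = -24)
A(Q, o) = 7 + Q + o (A(Q, o) = (Q + o) + 7 = 7 + Q + o)
A(E, J)*g(5) = (7 + 20 - 24)*(2*5) = 3*10 = 30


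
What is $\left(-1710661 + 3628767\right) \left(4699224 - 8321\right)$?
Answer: $8997649189718$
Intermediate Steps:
$\left(-1710661 + 3628767\right) \left(4699224 - 8321\right) = 1918106 \cdot 4690903 = 8997649189718$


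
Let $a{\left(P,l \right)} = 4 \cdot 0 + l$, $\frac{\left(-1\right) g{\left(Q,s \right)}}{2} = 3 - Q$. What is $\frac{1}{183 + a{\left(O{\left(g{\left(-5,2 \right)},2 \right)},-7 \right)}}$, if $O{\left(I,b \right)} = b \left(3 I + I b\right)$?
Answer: $\frac{1}{176} \approx 0.0056818$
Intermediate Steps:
$g{\left(Q,s \right)} = -6 + 2 Q$ ($g{\left(Q,s \right)} = - 2 \left(3 - Q\right) = -6 + 2 Q$)
$a{\left(P,l \right)} = l$ ($a{\left(P,l \right)} = 0 + l = l$)
$\frac{1}{183 + a{\left(O{\left(g{\left(-5,2 \right)},2 \right)},-7 \right)}} = \frac{1}{183 - 7} = \frac{1}{176}$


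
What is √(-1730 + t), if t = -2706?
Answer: 2*I*√1109 ≈ 66.603*I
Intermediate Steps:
√(-1730 + t) = √(-1730 - 2706) = √(-4436) = 2*I*√1109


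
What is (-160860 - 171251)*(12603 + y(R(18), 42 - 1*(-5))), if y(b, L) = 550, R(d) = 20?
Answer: -4368255983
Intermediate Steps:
(-160860 - 171251)*(12603 + y(R(18), 42 - 1*(-5))) = (-160860 - 171251)*(12603 + 550) = -332111*13153 = -4368255983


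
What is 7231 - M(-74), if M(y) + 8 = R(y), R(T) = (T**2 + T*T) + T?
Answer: -3639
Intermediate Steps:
R(T) = T + 2*T**2 (R(T) = (T**2 + T**2) + T = 2*T**2 + T = T + 2*T**2)
M(y) = -8 + y*(1 + 2*y)
7231 - M(-74) = 7231 - (-8 - 74*(1 + 2*(-74))) = 7231 - (-8 - 74*(1 - 148)) = 7231 - (-8 - 74*(-147)) = 7231 - (-8 + 10878) = 7231 - 1*10870 = 7231 - 10870 = -3639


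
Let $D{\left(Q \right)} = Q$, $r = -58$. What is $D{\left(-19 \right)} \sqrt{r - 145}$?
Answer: $- 19 i \sqrt{203} \approx - 270.71 i$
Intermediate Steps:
$D{\left(-19 \right)} \sqrt{r - 145} = - 19 \sqrt{-58 - 145} = - 19 \sqrt{-203} = - 19 i \sqrt{203}$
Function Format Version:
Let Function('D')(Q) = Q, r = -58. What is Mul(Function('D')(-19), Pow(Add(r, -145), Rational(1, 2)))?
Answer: Mul(-19, I, Pow(203, Rational(1, 2))) ≈ Mul(-270.71, I)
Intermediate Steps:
Mul(Function('D')(-19), Pow(Add(r, -145), Rational(1, 2))) = Mul(-19, Pow(Add(-58, -145), Rational(1, 2))) = Mul(-19, Pow(-203, Rational(1, 2))) = Mul(-19, Mul(I, Pow(203, Rational(1, 2)))) = Mul(-19, I, Pow(203, Rational(1, 2)))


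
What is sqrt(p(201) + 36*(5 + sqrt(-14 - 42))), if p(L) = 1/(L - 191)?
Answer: sqrt(18010 + 7200*I*sqrt(14))/10 ≈ 15.877 + 8.484*I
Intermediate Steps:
p(L) = 1/(-191 + L)
sqrt(p(201) + 36*(5 + sqrt(-14 - 42))) = sqrt(1/(-191 + 201) + 36*(5 + sqrt(-14 - 42))) = sqrt(1/10 + 36*(5 + sqrt(-56))) = sqrt(1/10 + 36*(5 + 2*I*sqrt(14))) = sqrt(1/10 + (180 + 72*I*sqrt(14))) = sqrt(1801/10 + 72*I*sqrt(14))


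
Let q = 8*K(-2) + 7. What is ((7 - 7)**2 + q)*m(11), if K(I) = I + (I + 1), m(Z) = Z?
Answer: -187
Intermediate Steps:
K(I) = 1 + 2*I (K(I) = I + (1 + I) = 1 + 2*I)
q = -17 (q = 8*(1 + 2*(-2)) + 7 = 8*(1 - 4) + 7 = 8*(-3) + 7 = -24 + 7 = -17)
((7 - 7)**2 + q)*m(11) = ((7 - 7)**2 - 17)*11 = (0**2 - 17)*11 = (0 - 17)*11 = -17*11 = -187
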